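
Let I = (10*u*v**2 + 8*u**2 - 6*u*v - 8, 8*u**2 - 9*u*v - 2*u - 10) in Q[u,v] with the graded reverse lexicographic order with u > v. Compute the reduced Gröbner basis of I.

G = {u**2 - 9/8*u*v - 1/4*u - 5/4, v**2 + 4/25*u + 3/25*v + 4/25}

f_1 = 10*u*v**2 + 8*u**2 - 6*u*v - 8, LT = u*v**2.
f_2 = 8*u**2 - 9*u*v - 2*u - 10, LT = u**2.

S(f_1,f_2): lcm = u**2*v**2. S = 9/8*u*v**3 + 4/5*u**3 - 3/5*u**2*v + 1/4*u*v**2 + 5/4*v**2 - 4/5*u.
  leading term u*v**3: subtract (9/80*v)·f_1 from 9/8*u*v**3 + 4/5*u**3 - 3/5*u**2*v + 1/4*u*v**2 + 5/4*v**2 - 4/5*u → 4/5*u**3 - 3/2*u**2*v + 37/40*u*v**2 + 5/4*v**2 - 4/5*u + 9/10*v
  leading term u**3: subtract (1/10*u)·f_2 from 4/5*u**3 - 3/2*u**2*v + 37/40*u*v**2 + 5/4*v**2 - 4/5*u + 9/10*v → -3/5*u**2*v + 37/40*u*v**2 + 1/5*u**2 + 5/4*v**2 + 1/5*u + 9/10*v
  leading term u**2*v: subtract (-3/40*v)·f_2 from -3/5*u**2*v + 37/40*u*v**2 + 1/5*u**2 + 5/4*v**2 + 1/5*u + 9/10*v → 1/4*u*v**2 + 1/5*u**2 - 3/20*u*v + 5/4*v**2 + 1/5*u + 3/20*v
  leading term u*v**2: subtract (1/40)·f_1 from 1/4*u*v**2 + 1/5*u**2 - 3/20*u*v + 5/4*v**2 + 1/5*u + 3/20*v → 5/4*v**2 + 1/5*u + 3/20*v + 1/5
  leading term v**2: no divisor's leading term divides it; move 5/4*v**2 to the remainder.
  leading term u: no divisor's leading term divides it; move 1/5*u to the remainder.
  leading term v: no divisor's leading term divides it; move 3/20*v to the remainder.
  leading term 1: no divisor's leading term divides it; move 1/5 to the remainder.
  remainder 5/4*v**2 + 1/5*u + 3/20*v + 1/5 ≠ 0; add g_3 = 5/4*v**2 + 1/5*u + 3/20*v + 1/5 to the basis.

The other S-polynomials (S(f_1,g_3), S(f_2,g_3)) all reduce to 0 modulo the current basis, so we have a Gröbner basis.
Inter-reduce: drop elements whose leading term is divisible by another's, tail-reduce, and make monic.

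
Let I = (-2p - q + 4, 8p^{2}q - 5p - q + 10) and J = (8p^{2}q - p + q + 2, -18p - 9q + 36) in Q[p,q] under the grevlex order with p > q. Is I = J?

Yes, the ideals are equal.

Since reduced Gröbner bases are canonical representatives of ideals under a given ordering, it suffices to compute and compare them.
Buchberger on the first generating set:
f_1 = -2p - q + 4, LT = p.
f_2 = 8p^{2}q - 5p - q + 10, LT = p^{2}q.

S(f_1,f_2): lcm = p^{2}q. S = \tfrac{1}{2}pq^{2} - 2pq + \tfrac{5}{8}p + \tfrac{1}{8}q - \tfrac{5}{4}.
  reduce S modulo (f_1, f_2):
  remainder -\tfrac{1}{4}q^{3} + 2q^{2} - \tfrac{67}{16}q ≠ 0; add g_3 = -\tfrac{1}{4}q^{3} + 2q^{2} - \tfrac{67}{16}q to the basis.

The other S-polynomials (S(f_1,g_3), S(f_2,g_3)) all reduce to 0 modulo the current basis, so we have a Gröbner basis.
Inter-reduce: drop elements whose leading term is divisible by another's, tail-reduce, and make monic.
Reduced Gröbner basis: {q^{3} - 8q^{2} + \tfrac{67}{4}q, p + \tfrac{1}{2}q - 2}.

Buchberger on the second generating set:
h_1 = 8p^{2}q - p + q + 2, LT = p^{2}q.
h_2 = -18p - 9q + 36, LT = p.

S(h_1,h_2): lcm = p^{2}q. S = -\tfrac{1}{2}pq^{2} + 2pq - \tfrac{1}{8}p + \tfrac{1}{8}q + \tfrac{1}{4}.
  reduce S modulo (h_1, h_2):
  remainder \tfrac{1}{4}q^{3} - 2q^{2} + \tfrac{67}{16}q ≠ 0; add k_3 = \tfrac{1}{4}q^{3} - 2q^{2} + \tfrac{67}{16}q to the basis.

The other S-polynomials (S(h_1,k_3), S(h_2,k_3)) all reduce to 0 modulo the current basis, so we have a Gröbner basis.
Inter-reduce: drop elements whose leading term is divisible by another's, tail-reduce, and make monic.
Reduced Gröbner basis: {q^{3} - 8q^{2} + \tfrac{67}{4}q, p + \tfrac{1}{2}q - 2}.

The two bases agree; hence the ideals are identical.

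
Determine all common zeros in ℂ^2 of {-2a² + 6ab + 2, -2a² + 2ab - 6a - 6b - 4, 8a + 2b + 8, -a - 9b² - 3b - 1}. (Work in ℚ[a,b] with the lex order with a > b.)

Compute a lex Gröbner basis by Buchberger's algorithm.
f_1 = -2a² + 6ab + 2, LT = a².
f_2 = -2a² + 2ab - 6a - 6b - 4, LT = a².
f_3 = 8a + 2b + 8, LT = a.
f_4 = -a - 9b² - 3b - 1, LT = a.

S(f_1,f_2): lcm = a². S = -2ab - 3a - 3b - 3.
  leading term ab: subtract (-¼b)·f_3 from -2ab - 3a - 3b - 3 → -3a + ½b² - b - 3
  leading term a: subtract (-⅜)·f_3 from -3a + ½b² - b - 3 → ½b² - ¼b
  leading term b²: no divisor's leading term divides it; move ½b² to the remainder.
  leading term b: no divisor's leading term divides it; move -¼b to the remainder.
  remainder ½b² - ¼b ≠ 0; add h_5 = ½b² - ¼b to the basis.

S(f_1,f_3): lcm = a². S = -13/4ab - a - 1.
  leading term ab: subtract (-13/32b)·f_3 from -13/4ab - a - 1 → -a + 13/16b² + 13/4b - 1
  leading term a: subtract (-⅛)·f_3 from -a + 13/16b² + 13/4b - 1 → 13/16b² + 7/2b
  leading term b²: subtract (13/8)·h_5 from 13/16b² + 7/2b → 125/32b
  leading term b: no divisor's leading term divides it; move 125/32b to the remainder.
  remainder 125/32b ≠ 0; add h_6 = 125/32b to the basis.

The other S-polynomials (S(f_1,f_4), S(f_2,f_3), S(f_2,f_4), S(f_3,f_4), S(f_1,h_5), S(f_2,h_5), S(f_3,h_5), S(f_4,h_5), S(f_1,h_6), S(f_2,h_6), S(f_3,h_6), S(f_4,h_6), S(h_5,h_6)) all reduce to 0 modulo the current basis, so we have a Gröbner basis.
Inter-reduce: drop elements whose leading term is divisible by another's, tail-reduce, and make monic.
Reduced Gröbner basis: {a + 1, b}.

Since the basis is lex-ordered, b is univariate in b. Its roots are {0}. Back-substituting each root into the other basis elements fixes the other coordinates.
  b = 0: the earlier basis element becomes a + 1 = 0, giving a = -1 — point (-1, 0).
This is the nonlinear analogue of row-reducing a linear system.

{(-1, 0)}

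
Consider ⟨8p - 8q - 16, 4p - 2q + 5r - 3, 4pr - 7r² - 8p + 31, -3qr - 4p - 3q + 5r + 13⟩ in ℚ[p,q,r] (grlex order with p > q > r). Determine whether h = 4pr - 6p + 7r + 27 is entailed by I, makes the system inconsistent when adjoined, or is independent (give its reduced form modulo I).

First compute the reduced Gröbner basis of I by Buchberger's algorithm.
f_1 = 8p - 8q - 16, LT = p.
f_2 = 4p - 2q + 5r - 3, LT = p.
f_3 = 4pr - 7r² - 8p + 31, LT = pr.
f_4 = -3qr - 4p - 3q + 5r + 13, LT = qr.

S(f_1,f_2): lcm = p. S = -½q - 5/4r - 5/4.
  reduce S modulo (f_1, f_2, f_3, f_4):
  remainder -½q - 5/4r - 5/4 ≠ 0; add k_5 = -½q - 5/4r - 5/4 to the basis.

S(f_1,f_3): lcm = pr. S = -qr + 7/4r² + 2p - 2r - 31/4.
  reduce S modulo (f_1, f_2, f_3, f_4, k_5):
  remainder 7/4r² - 29/2r - 65/4 ≠ 0; add k_6 = 7/4r² - 29/2r - 65/4 to the basis.

S(f_2,f_3): lcm = pr. S = -½qr + 3r² + 2p - ¾r - 31/4.
  reduce S modulo (f_1, f_2, f_3, f_4, k_5, k_6):
  remainder 215/14r + 215/14 ≠ 0; add k_7 = 215/14r + 215/14 to the basis.

The other S-polynomials (S(f_1,f_4), S(f_2,f_4), S(f_3,f_4), S(f_1,k_5), S(f_2,k_5), S(f_3,k_5), S(f_4,k_5), S(f_1,k_6), S(f_2,k_6), S(f_3,k_6), S(f_4,k_6), S(k_5,k_6), S(f_1,k_7), S(f_2,k_7), S(f_3,k_7), S(f_4,k_7), S(k_5,k_7), S(k_6,k_7)) all reduce to 0 modulo the current basis, so we have a Gröbner basis.
Inter-reduce: drop elements whose leading term is divisible by another's, tail-reduce, and make monic.
Reduced Gröbner basis: {p - 2, q, r + 1}.
Label its elements g_1 = p - 2, g_2 = q, g_3 = r + 1.

Reduce h = 4pr - 6p + 7r + 27 modulo G:
  leading term pr: subtract (4r)·g_1 from 4pr - 6p + 7r + 27 → -6p + 15r + 27
  leading term p: subtract (-6)·g_1 from -6p + 15r + 27 → 15r + 15
  leading term r: subtract (15)·g_3 from 15r + 15 → 0
  normal form = 0.
Since the normal form is 0, h ∈ I.

4pr - 6p + 7r + 27 lies in I (it reduces to 0).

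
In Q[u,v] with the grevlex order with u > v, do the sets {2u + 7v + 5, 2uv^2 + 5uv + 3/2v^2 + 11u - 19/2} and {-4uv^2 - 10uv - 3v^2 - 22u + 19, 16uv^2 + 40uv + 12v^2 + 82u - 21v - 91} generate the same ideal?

Two ideals are equal iff their reduced Gröbner bases coincide (the reduced basis is unique for a fixed ordering).
Buchberger on the first generating set:
f_1 = 2u + 7v + 5, LT = u.
f_2 = 2uv^2 + 5uv + 3/2v^2 + 11u - 19/2, LT = uv^2.

S(f_1,f_2): lcm = uv^2. S = 7/2v^3 - 5/2uv + 7/4v^2 - 11/2u + 19/4.
  reduce S modulo (f_1, f_2):
  remainder 7/2v^3 + 21/2v^2 + 51/2v + 37/2 ≠ 0; add g_3 = 7/2v^3 + 21/2v^2 + 51/2v + 37/2 to the basis.

The other S-polynomials (S(f_1,g_3), S(f_2,g_3)) all reduce to 0 modulo the current basis, so we have a Gröbner basis.
Inter-reduce: drop elements whose leading term is divisible by another's, tail-reduce, and make monic.
Reduced Gröbner basis: {v^3 + 3v^2 + 51/7v + 37/7, u + 7/2v + 5/2}.

Buchberger on the second generating set:
h_1 = -4uv^2 - 10uv - 3v^2 - 22u + 19, LT = uv^2.
h_2 = 16uv^2 + 40uv + 12v^2 + 82u - 21v - 91, LT = uv^2.

S(h_1,h_2): lcm = uv^2. S = 3/8u + 21/16v + 15/16.
  reduce S modulo (h_1, h_2):
  remainder 3/8u + 21/16v + 15/16 ≠ 0; add k_3 = 3/8u + 21/16v + 15/16 to the basis.

S(h_1,k_3): lcm = uv^2. S = -7/2v^3 + 5/2uv - 7/4v^2 + 11/2u - 19/4.
  reduce S modulo (h_1, h_2, k_3):
  remainder -7/2v^3 - 21/2v^2 - 51/2v - 37/2 ≠ 0; add k_4 = -7/2v^3 - 21/2v^2 - 51/2v - 37/2 to the basis.

The other S-polynomials (S(h_2,k_3), S(h_1,k_4), S(h_2,k_4), S(k_3,k_4)) all reduce to 0 modulo the current basis, so we have a Gröbner basis.
Inter-reduce: drop elements whose leading term is divisible by another's, tail-reduce, and make monic.
Reduced Gröbner basis: {v^3 + 3v^2 + 51/7v + 37/7, u + 7/2v + 5/2}.

Same reduced basis, so the two generating sets span the same ideal.

Yes, the ideals are equal.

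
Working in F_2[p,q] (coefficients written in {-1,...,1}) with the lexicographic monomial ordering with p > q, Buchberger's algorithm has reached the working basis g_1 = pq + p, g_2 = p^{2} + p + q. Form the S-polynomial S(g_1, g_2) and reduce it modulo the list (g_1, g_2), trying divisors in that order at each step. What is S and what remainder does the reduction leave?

S(g_1, g_2) = p^{2} + pq + q^{2}; remainder on division = q^{2} + q.

lcm(LM(g_1), LM(g_2)) = p^{2}q.
S = (lcm/LT(g_1))·g_1 − (lcm/LT(g_2))·g_2 = p^{2} + pq + q^{2}.
Reduce S modulo (g_1, g_2) in that order:
  leading term p^{2}: subtract (1)·g_2 from p^{2} + pq + q^{2} → pq + p + q^{2} + q
  leading term pq: subtract (1)·g_1 from pq + p + q^{2} + q → q^{2} + q
  leading term q^{2}: no divisor's leading term divides it; move q^{2} to the remainder.
  leading term q: no divisor's leading term divides it; move q to the remainder.
The remainder q^{2} + q is nonzero, so it would be added as the next basis element.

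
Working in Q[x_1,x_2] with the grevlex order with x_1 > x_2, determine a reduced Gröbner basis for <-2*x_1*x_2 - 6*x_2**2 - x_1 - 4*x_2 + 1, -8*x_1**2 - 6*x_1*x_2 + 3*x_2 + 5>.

f_1 = -2*x_1*x_2 - 6*x_2**2 - x_1 - 4*x_2 + 1, LT = x_1*x_2.
f_2 = -8*x_1**2 - 6*x_1*x_2 + 3*x_2 + 5, LT = x_1**2.

S(f_1,f_2): lcm = x_1**2*x_2. S = 9/4*x_1*x_2**2 + 1/2*x_1**2 + 2*x_1*x_2 + 3/8*x_2**2 - 1/2*x_1 + 5/8*x_2.
  leading term x_1*x_2**2: subtract (-9/8*x_2)·f_1 from 9/4*x_1*x_2**2 + 1/2*x_1**2 + 2*x_1*x_2 + 3/8*x_2**2 - 1/2*x_1 + 5/8*x_2 → -27/4*x_2**3 + 1/2*x_1**2 + 7/8*x_1*x_2 - 33/8*x_2**2 - 1/2*x_1 + 7/4*x_2
  leading term x_2**3: no divisor's leading term divides it; move -27/4*x_2**3 to the remainder.
  leading term x_1**2: subtract (-1/16)·f_2 from 1/2*x_1**2 + 7/8*x_1*x_2 - 33/8*x_2**2 - 1/2*x_1 + 7/4*x_2 → 1/2*x_1*x_2 - 33/8*x_2**2 - 1/2*x_1 + 31/16*x_2 + 5/16
  leading term x_1*x_2: subtract (-1/4)·f_1 from 1/2*x_1*x_2 - 33/8*x_2**2 - 1/2*x_1 + 31/16*x_2 + 5/16 → -45/8*x_2**2 - 3/4*x_1 + 15/16*x_2 + 9/16
  leading term x_2**2: no divisor's leading term divides it; move -45/8*x_2**2 to the remainder.
  leading term x_1: no divisor's leading term divides it; move -3/4*x_1 to the remainder.
  leading term x_2: no divisor's leading term divides it; move 15/16*x_2 to the remainder.
  leading term 1: no divisor's leading term divides it; move 9/16 to the remainder.
  remainder -27/4*x_2**3 - 45/8*x_2**2 - 3/4*x_1 + 15/16*x_2 + 9/16 ≠ 0; add g_3 = -27/4*x_2**3 - 45/8*x_2**2 - 3/4*x_1 + 15/16*x_2 + 9/16 to the basis.

S(f_1,g_3): lcm = x_1*x_2**3. S = 3*x_2**4 - 1/3*x_1*x_2**2 + 2*x_2**3 - 1/9*x_1**2 + 5/36*x_1*x_2 - 1/2*x_2**2 + 1/12*x_1.
  leading term x_2**4: subtract (-4/9*x_2)·g_3 from 3*x_2**4 - 1/3*x_1*x_2**2 + 2*x_2**3 - 1/9*x_1**2 + 5/36*x_1*x_2 - 1/2*x_2**2 + 1/12*x_1 → -1/3*x_1*x_2**2 - 1/2*x_2**3 - 1/9*x_1**2 - 7/36*x_1*x_2 - 1/12*x_2**2 + 1/12*x_1 + 1/4*x_2
  leading term x_1*x_2**2: subtract (1/6*x_2)·f_1 from -1/3*x_1*x_2**2 - 1/2*x_2**3 - 1/9*x_1**2 - 7/36*x_1*x_2 - 1/12*x_2**2 + 1/12*x_1 + 1/4*x_2 → 1/2*x_2**3 - 1/9*x_1**2 - 1/36*x_1*x_2 + 7/12*x_2**2 + 1/12*x_1 + 1/12*x_2
  leading term x_2**3: subtract (-2/27)·g_3 from 1/2*x_2**3 - 1/9*x_1**2 - 1/36*x_1*x_2 + 7/12*x_2**2 + 1/12*x_1 + 1/12*x_2 → -1/9*x_1**2 - 1/36*x_1*x_2 + 1/6*x_2**2 + 1/36*x_1 + 11/72*x_2 + 1/24
  leading term x_1**2: subtract (1/72)·f_2 from -1/9*x_1**2 - 1/36*x_1*x_2 + 1/6*x_2**2 + 1/36*x_1 + 11/72*x_2 + 1/24 → 1/18*x_1*x_2 + 1/6*x_2**2 + 1/36*x_1 + 1/9*x_2 - 1/36
  leading term x_1*x_2: subtract (-1/36)·f_1 from 1/18*x_1*x_2 + 1/6*x_2**2 + 1/36*x_1 + 1/9*x_2 - 1/36 → 0
  remainder 0.

S(f_2,g_3): leading monomials are coprime, so the S-polynomial reduces to 0 (Buchberger's first criterion).
Every S-polynomial of the final basis reduces to 0, so we have a Gröbner basis.

G = {x_2**3 + 5/6*x_2**2 + 1/9*x_1 - 5/36*x_2 - 1/12, x_1**2 - 9/4*x_2**2 - 3/8*x_1 - 15/8*x_2 - 1/4, x_1*x_2 + 3*x_2**2 + 1/2*x_1 + 2*x_2 - 1/2}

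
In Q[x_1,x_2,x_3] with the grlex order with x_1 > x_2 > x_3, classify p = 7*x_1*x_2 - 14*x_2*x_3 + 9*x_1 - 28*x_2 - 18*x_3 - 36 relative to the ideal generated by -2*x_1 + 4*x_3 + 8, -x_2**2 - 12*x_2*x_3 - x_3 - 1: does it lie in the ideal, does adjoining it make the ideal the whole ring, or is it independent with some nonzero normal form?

7*x_1*x_2 - 14*x_2*x_3 + 9*x_1 - 28*x_2 - 18*x_3 - 36 lies in I (it reduces to 0).

First compute the reduced Gröbner basis of I by Buchberger's algorithm.
f_1 = -2*x_1 + 4*x_3 + 8, LT = x_1.
f_2 = -x_2**2 - 12*x_2*x_3 - x_3 - 1, LT = x_2**2.

The S-polynomials (S(f_1,f_2)) all reduce to 0 modulo the current basis, so we have a Gröbner basis.
Inter-reduce: drop elements whose leading term is divisible by another's, tail-reduce, and make monic.
Reduced Gröbner basis: {x_2**2 + 12*x_2*x_3 + x_3 + 1, x_1 - 2*x_3 - 4}.
Label its elements g_1 = x_2**2 + 12*x_2*x_3 + x_3 + 1, g_2 = x_1 - 2*x_3 - 4.

Reduce p = 7*x_1*x_2 - 14*x_2*x_3 + 9*x_1 - 28*x_2 - 18*x_3 - 36 modulo G:
  leading term x_1*x_2: subtract (7*x_2)·g_2 from 7*x_1*x_2 - 14*x_2*x_3 + 9*x_1 - 28*x_2 - 18*x_3 - 36 → 9*x_1 - 18*x_3 - 36
  leading term x_1: subtract (9)·g_2 from 9*x_1 - 18*x_3 - 36 → 0
  normal form = 0.
Since the normal form is 0, p ∈ I.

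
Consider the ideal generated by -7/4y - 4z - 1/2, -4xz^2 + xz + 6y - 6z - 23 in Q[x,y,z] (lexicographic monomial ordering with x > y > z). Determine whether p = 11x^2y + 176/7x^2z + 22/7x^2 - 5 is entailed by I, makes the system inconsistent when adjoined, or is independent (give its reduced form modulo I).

First compute the reduced Gröbner basis of I by Buchberger's algorithm.
f_1 = -7/4y - 4z - 1/2, LT = y.
f_2 = -4xz^2 + xz + 6y - 6z - 23, LT = xz^2.

The S-polynomials (S(f_1,f_2)) all reduce to 0 modulo the current basis, so we have a Gröbner basis.
Inter-reduce: drop elements whose leading term is divisible by another's, tail-reduce, and make monic.
Reduced Gröbner basis: {xz^2 - 1/4xz + 69/14z + 173/28, y + 16/7z + 2/7}.
Label its elements g_1 = xz^2 - 1/4xz + 69/14z + 173/28, g_2 = y + 16/7z + 2/7.

Reduce p = 11x^2y + 176/7x^2z + 22/7x^2 - 5 modulo G:
  leading term x^2y: subtract (11x^2)·g_2 from 11x^2y + 176/7x^2z + 22/7x^2 - 5 → -5
  leading term 1: no divisor's leading term divides it; move -5 to the remainder.
  normal form = -5.
The normal form is nonzero, so p ∉ I. Since p minus its normal form lies in I, I + (p) = I + (r) where r = -5; decide whether this ideal is the whole ring.
Here r = -5 is a nonzero constant, hence a unit: 1 ∈ I + (p), the Gröbner basis of I + (p) is {1}, and the enlarged system has no common solution — adjoining p is inconsistent.

Adjoining 11x^2y + 176/7x^2z + 22/7x^2 - 5 makes the ideal the whole ring: the system is inconsistent.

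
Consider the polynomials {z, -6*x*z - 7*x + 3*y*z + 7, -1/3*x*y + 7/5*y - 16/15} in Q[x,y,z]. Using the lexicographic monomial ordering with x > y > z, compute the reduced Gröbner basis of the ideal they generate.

G = {x - 1, y - 1, z}

f_1 = z, LT = z.
f_2 = -6*x*z - 7*x + 3*y*z + 7, LT = x*z.
f_3 = -1/3*x*y + 7/5*y - 16/15, LT = x*y.

S(f_1,f_2): lcm = x*z. S = -7/6*x + 1/2*y*z + 7/6.
  leading term x: no divisor's leading term divides it; move -7/6*x to the remainder.
  leading term y*z: subtract (1/2*y)·f_1 from 1/2*y*z + 7/6 → 7/6
  leading term 1: no divisor's leading term divides it; move 7/6 to the remainder.
  remainder -7/6*x + 7/6 ≠ 0; add g_4 = -7/6*x + 7/6 to the basis.

S(f_2,f_3): lcm = x*y*z. S = 7/6*x*y - 1/2*y**2*z + 21/5*y*z - 7/6*y - 16/5*z.
  leading term x*y: subtract (-7/2)·f_3 from 7/6*x*y - 1/2*y**2*z + 21/5*y*z - 7/6*y - 16/5*z → -1/2*y**2*z + 21/5*y*z + 56/15*y - 16/5*z - 56/15
  leading term y**2*z: subtract (-1/2*y**2)·f_1 from -1/2*y**2*z + 21/5*y*z + 56/15*y - 16/5*z - 56/15 → 21/5*y*z + 56/15*y - 16/5*z - 56/15
  leading term y*z: subtract (21/5*y)·f_1 from 21/5*y*z + 56/15*y - 16/5*z - 56/15 → 56/15*y - 16/5*z - 56/15
  leading term y: no divisor's leading term divides it; move 56/15*y to the remainder.
  leading term z: subtract (-16/5)·f_1 from -16/5*z - 56/15 → -56/15
  leading term 1: no divisor's leading term divides it; move -56/15 to the remainder.
  remainder 56/15*y - 56/15 ≠ 0; add g_5 = 56/15*y - 56/15 to the basis.

The other S-polynomials (S(f_1,f_3), S(f_1,g_4), S(f_2,g_4), S(f_3,g_4), S(f_1,g_5), S(f_2,g_5), S(f_3,g_5), S(g_4,g_5)) all reduce to 0 modulo the current basis, so we have a Gröbner basis.
Inter-reduce: drop elements whose leading term is divisible by another's, tail-reduce, and make monic.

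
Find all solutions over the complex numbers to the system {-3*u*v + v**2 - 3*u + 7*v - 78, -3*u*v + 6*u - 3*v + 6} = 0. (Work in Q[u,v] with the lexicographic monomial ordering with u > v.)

{(-1, -15), (-20/3, 2), (-1, 5)}

Compute a lex Gröbner basis by Buchberger's algorithm.
f_1 = -3*u*v - 3*u + v**2 + 7*v - 78, LT = u*v.
f_2 = -3*u*v + 6*u - 3*v + 6, LT = u*v.

S(f_1,f_2): lcm = u*v. S = 3*u - 1/3*v**2 - 10/3*v + 28.
  reduce S modulo (f_1, f_2):
  remainder 3*u - 1/3*v**2 - 10/3*v + 28 ≠ 0; add h_3 = 3*u - 1/3*v**2 - 10/3*v + 28 to the basis.

S(f_1,h_3): lcm = u*v. S = u + 1/9*v**3 + 7/9*v**2 - 35/3*v + 26.
  reduce S modulo (f_1, f_2, h_3):
  remainder 1/9*v**3 + 8/9*v**2 - 95/9*v + 50/3 ≠ 0; add h_4 = 1/9*v**3 + 8/9*v**2 - 95/9*v + 50/3 to the basis.

The other S-polynomials (S(f_2,h_3), S(f_1,h_4), S(f_2,h_4), S(h_3,h_4)) all reduce to 0 modulo the current basis, so we have a Gröbner basis.
Inter-reduce: drop elements whose leading term is divisible by another's, tail-reduce, and make monic.
Reduced Gröbner basis: {u - 1/9*v**2 - 10/9*v + 28/3, v**3 + 8*v**2 - 95*v + 150}.

From the last basis element, v**3 + 8*v**2 - 95*v + 150 = 0, so v takes values in {-15, 2, 5}. Each choice, substituted upward through the basis, yields the corresponding point(s) of the solution set.
  v = -15: the earlier basis element becomes u + 1 = 0, giving u = -1 — point (-1, -15).
  v = 2: the earlier basis element becomes u + 20/3 = 0, giving u = -20/3 — point (-20/3, 2).
  v = 5: the earlier basis element becomes u + 1 = 0, giving u = -1 — point (-1, 5).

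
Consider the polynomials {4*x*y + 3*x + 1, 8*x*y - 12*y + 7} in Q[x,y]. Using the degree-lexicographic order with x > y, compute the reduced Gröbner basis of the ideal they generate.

G = {y**2 + 1/3*y - 7/16, x + 2*y - 5/6}

f_1 = 4*x*y + 3*x + 1, LT = x*y.
f_2 = 8*x*y - 12*y + 7, LT = x*y.

S(f_1,f_2): lcm = x*y. S = 3/4*x + 3/2*y - 5/8.
  leading term x: no divisor's leading term divides it; move 3/4*x to the remainder.
  leading term y: no divisor's leading term divides it; move 3/2*y to the remainder.
  leading term 1: no divisor's leading term divides it; move -5/8 to the remainder.
  remainder 3/4*x + 3/2*y - 5/8 ≠ 0; add g_3 = 3/4*x + 3/2*y - 5/8 to the basis.

S(f_1,g_3): lcm = x*y. S = -2*y**2 + 3/4*x + 5/6*y + 1/4.
  leading term y**2: no divisor's leading term divides it; move -2*y**2 to the remainder.
  leading term x: subtract (1)·g_3 from 3/4*x + 5/6*y + 1/4 → -2/3*y + 7/8
  leading term y: no divisor's leading term divides it; move -2/3*y to the remainder.
  leading term 1: no divisor's leading term divides it; move 7/8 to the remainder.
  remainder -2*y**2 - 2/3*y + 7/8 ≠ 0; add g_4 = -2*y**2 - 2/3*y + 7/8 to the basis.

The other S-polynomials (S(f_2,g_3), S(f_1,g_4), S(f_2,g_4), S(g_3,g_4)) all reduce to 0 modulo the current basis, so we have a Gröbner basis.
Inter-reduce: drop elements whose leading term is divisible by another's, tail-reduce, and make monic.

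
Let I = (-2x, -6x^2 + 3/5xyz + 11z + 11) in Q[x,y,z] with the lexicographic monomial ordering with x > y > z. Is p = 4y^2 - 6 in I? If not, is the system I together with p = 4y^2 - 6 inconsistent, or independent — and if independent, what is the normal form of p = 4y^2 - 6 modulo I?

4y^2 - 6 is independent of I; its normal form modulo I is 4y^2 - 6.

First compute the reduced Gröbner basis of I by Buchberger's algorithm.
f_1 = -2x, LT = x.
f_2 = -6x^2 + 3/5xyz + 11z + 11, LT = x^2.

S(f_1,f_2): lcm = x^2. S = 1/10xyz + 11/6z + 11/6.
  leading term xyz: subtract (-1/20yz)·f_1 from 1/10xyz + 11/6z + 11/6 → 11/6z + 11/6
  leading term z: no divisor's leading term divides it; move 11/6z to the remainder.
  leading term 1: no divisor's leading term divides it; move 11/6 to the remainder.
  remainder 11/6z + 11/6 ≠ 0; add h_3 = 11/6z + 11/6 to the basis.

S(f_1,h_3): leading monomials are coprime, so the S-polynomial reduces to 0 (Buchberger's first criterion).
S(f_2,h_3): leading monomials are coprime, so the S-polynomial reduces to 0 (Buchberger's first criterion).
Every S-polynomial of the final basis reduces to 0, so we have a Gröbner basis.
Inter-reduce: drop elements whose leading term is divisible by another's, tail-reduce, and make monic.
Reduced Gröbner basis: {x, z + 1}.
Label its elements g_1 = x, g_2 = z + 1.

Reduce p = 4y^2 - 6 modulo G:
  leading term y^2: no divisor's leading term divides it; move 4y^2 to the remainder.
  leading term 1: no divisor's leading term divides it; move -6 to the remainder.
  normal form = 4y^2 - 6.
The normal form is nonzero, so p ∉ I. Since p minus its normal form lies in I, I + (p) = I + (r) where r = 4y^2 - 6; decide whether this ideal is the whole ring.
Run Buchberger on G together with r (pairs among the g_i already reduce to 0 since G is a Gröbner basis):
g_1 = x, LT = x.
g_2 = z + 1, LT = z.
r = 4y^2 - 6, LT = y^2.

S(g_1,g_2): leading monomials are coprime, so the S-polynomial reduces to 0 (Buchberger's first criterion).
S(g_1,r): leading monomials are coprime, so the S-polynomial reduces to 0 (Buchberger's first criterion).
S(g_2,r): leading monomials are coprime, so the S-polynomial reduces to 0 (Buchberger's first criterion).
Every S-polynomial of the final basis reduces to 0, so we have a Gröbner basis.
Inter-reduce: drop elements whose leading term is divisible by another's, tail-reduce, and make monic.
Reduced Gröbner basis: {x, y^2 - 3/2, z + 1}.
The reduced Gröbner basis of I + (p) is {x, y^2 - 3/2, z + 1} ≠ {1}, a proper ideal, so the enlarged system stays consistent: p is independent of I, with normal form 4y^2 - 6.

Ideal membership is decidable via reduction modulo a Gröbner basis.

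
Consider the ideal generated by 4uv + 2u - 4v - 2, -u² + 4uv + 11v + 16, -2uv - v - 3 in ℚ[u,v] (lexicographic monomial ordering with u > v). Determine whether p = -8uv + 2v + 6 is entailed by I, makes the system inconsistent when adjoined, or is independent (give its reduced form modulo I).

First compute the reduced Gröbner basis of I by Buchberger's algorithm.
f_1 = 4uv + 2u - 4v - 2, LT = uv.
f_2 = -u² + 4uv + 11v + 16, LT = u².
f_3 = -2uv - v - 3, LT = uv.

S(f_1,f_2): lcm = u²v. S = ½u² + 4uv² - uv - ½u + 11v² + 16v.
  reduce S modulo (f_1, f_2, f_3):
  remainder 15v² + 45/2v + 15/2 ≠ 0; add h_4 = 15v² + 45/2v + 15/2 to the basis.

S(f_1,f_3): lcm = uv. S = ½u - 3/2v - 2.
  reduce S modulo (f_1, f_2, f_3, h_4):
  remainder ½u - 3/2v - 2 ≠ 0; add h_5 = ½u - 3/2v - 2 to the basis.

S(f_2,f_3): lcm = u²v. S = -4uv² - ½uv - 3/2u - 11v² - 16v.
  reduce S modulo (f_1, f_2, f_3, h_4, h_5):
  remainder -¾v - ¾ ≠ 0; add h_6 = -¾v - ¾ to the basis.

The other S-polynomials (S(f_1,h_4), S(f_2,h_4), S(f_3,h_4), S(f_1,h_5), S(f_2,h_5), S(f_3,h_5), S(h_4,h_5), S(f_1,h_6), S(f_2,h_6), S(f_3,h_6), S(h_4,h_6), S(h_5,h_6)) all reduce to 0 modulo the current basis, so we have a Gröbner basis.
Inter-reduce: drop elements whose leading term is divisible by another's, tail-reduce, and make monic.
Reduced Gröbner basis: {u - 1, v + 1}.
Label its elements g_1 = u - 1, g_2 = v + 1.

Reduce p = -8uv + 2v + 6 modulo G:
  leading term uv: subtract (-8v)·g_1 from -8uv + 2v + 6 → -6v + 6
  leading term v: subtract (-6)·g_2 from -6v + 6 → 12
  leading term 1: no divisor's leading term divides it; move 12 to the remainder.
  normal form = 12.
The normal form is nonzero, so p ∉ I. Since p minus its normal form lies in I, I + (p) = I + (r) where r = 12; decide whether this ideal is the whole ring.
Here r = 12 is a nonzero constant, hence a unit: 1 ∈ I + (p), the Gröbner basis of I + (p) is {1}, and the enlarged system has no common solution — adjoining p is inconsistent.

Adjoining -8uv + 2v + 6 makes the ideal the whole ring: the system is inconsistent.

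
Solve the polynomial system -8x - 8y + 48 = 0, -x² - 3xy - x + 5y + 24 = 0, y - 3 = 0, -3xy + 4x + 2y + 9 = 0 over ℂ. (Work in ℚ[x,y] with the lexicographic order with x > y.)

Compute a lex Gröbner basis by Buchberger's algorithm.
f_1 = -8x - 8y + 48, LT = x.
f_2 = -x² - 3xy - x + 5y + 24, LT = x².
f_3 = y - 3, LT = y.
f_4 = -3xy + 4x + 2y + 9, LT = xy.

The S-polynomials (S(f_1,f_2), S(f_1,f_3), S(f_1,f_4), S(f_2,f_3), S(f_2,f_4), S(f_3,f_4)) all reduce to 0 modulo the current basis, so we have a Gröbner basis.
Inter-reduce: drop elements whose leading term is divisible by another's, tail-reduce, and make monic.
Reduced Gröbner basis: {x - 3, y - 3}.

From the last basis element, y - 3 = 0, so y takes values in {3}. Each choice, substituted upward through the basis, yields the corresponding point(s) of the solution set.
  y = 3: the earlier basis element becomes x - 3 = 0, giving x = 3 — point (3, 3).

{(3, 3)}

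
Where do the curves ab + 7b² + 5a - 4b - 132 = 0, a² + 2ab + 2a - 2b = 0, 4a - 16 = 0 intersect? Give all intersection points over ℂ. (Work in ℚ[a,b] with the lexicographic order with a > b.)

{(4, -4)}

Compute a lex Gröbner basis by Buchberger's algorithm.
f_1 = ab + 5a + 7b² - 4b - 132, LT = ab.
f_2 = a² + 2ab + 2a - 2b, LT = a².
f_3 = 4a - 16, LT = a.

S(f_1,f_2): lcm = a²b. S = 5a² + 5ab² - 6ab - 132a + 2b².
  reduce S modulo (f_1, f_2, f_3):
  remainder -35b³ + 309b² + 506b - 5160 ≠ 0; add h_4 = -35b³ + 309b² + 506b - 5160 to the basis.

S(f_1,f_3): lcm = ab. S = 5a + 7b² - 132.
  reduce S modulo (f_1, f_2, f_3, h_4):
  remainder 7b² - 112 ≠ 0; add h_5 = 7b² - 112 to the basis.

S(f_2,f_3): lcm = a². S = 2ab + 6a - 2b.
  reduce S modulo (f_1, f_2, f_3, h_4, h_5):
  remainder 6b + 24 ≠ 0; add h_6 = 6b + 24 to the basis.

The other S-polynomials (S(f_1,h_4), S(f_2,h_4), S(f_3,h_4), S(f_1,h_5), S(f_2,h_5), S(f_3,h_5), S(h_4,h_5), S(f_1,h_6), S(f_2,h_6), S(f_3,h_6), S(h_4,h_6), S(h_5,h_6)) all reduce to 0 modulo the current basis, so we have a Gröbner basis.
Inter-reduce: drop elements whose leading term is divisible by another's, tail-reduce, and make monic.
Reduced Gröbner basis: {a - 4, b + 4}.

From the last basis element, b + 4 = 0, so b takes values in {-4}. Each choice, substituted upward through the basis, yields the corresponding point(s) of the solution set.
  b = -4: the earlier basis element becomes a - 4 = 0, giving a = 4 — point (4, -4).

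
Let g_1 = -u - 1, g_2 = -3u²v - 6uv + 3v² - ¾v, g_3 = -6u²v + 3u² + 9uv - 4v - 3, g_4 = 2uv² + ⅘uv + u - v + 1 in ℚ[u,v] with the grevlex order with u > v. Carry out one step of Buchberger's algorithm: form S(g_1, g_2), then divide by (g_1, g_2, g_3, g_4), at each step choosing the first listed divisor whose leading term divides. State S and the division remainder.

lcm(LM(g_1), LM(g_2)) = u²v.
S = (lcm/LT(g_1))·g_1 − (lcm/LT(g_2))·g_2 = -uv + v² - ¼v.
Reduce S modulo (g_1, g_2, g_3, g_4) in that order:
  leading term uv: subtract (v)·g_1 from -uv + v² - ¼v → v² + ¾v
  leading term v²: no divisor's leading term divides it; move v² to the remainder.
  leading term v: no divisor's leading term divides it; move ¾v to the remainder.
The remainder v² + ¾v is nonzero, so it would be added as the next basis element.
This is the inner loop of Buchberger's algorithm — each nonzero remainder becomes a new basis element.

S(g_1, g_2) = -uv + v² - ¼v; remainder on division = v² + ¾v.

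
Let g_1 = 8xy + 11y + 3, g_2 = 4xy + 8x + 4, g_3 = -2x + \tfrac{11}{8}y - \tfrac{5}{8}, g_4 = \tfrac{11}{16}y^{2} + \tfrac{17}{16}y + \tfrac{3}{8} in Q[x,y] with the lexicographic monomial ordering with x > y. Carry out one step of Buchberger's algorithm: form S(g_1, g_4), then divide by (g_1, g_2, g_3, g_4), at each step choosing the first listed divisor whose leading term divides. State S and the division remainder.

lcm(LM(g_1), LM(g_4)) = xy^{2}.
S = (lcm/LT(g_1))·g_1 − (lcm/LT(g_4))·g_4 = -\tfrac{17}{11}xy - \tfrac{6}{11}x + \tfrac{11}{8}y^{2} + \tfrac{3}{8}y.
Reduce S modulo (g_1, g_2, g_3, g_4) in that order:
  leading term xy: subtract (-\tfrac{17}{88})·g_1 from -\tfrac{17}{11}xy - \tfrac{6}{11}x + \tfrac{11}{8}y^{2} + \tfrac{3}{8}y → -\tfrac{6}{11}x + \tfrac{11}{8}y^{2} + \tfrac{5}{2}y + \tfrac{51}{88}
  leading term x: subtract (\tfrac{3}{11})·g_3 from -\tfrac{6}{11}x + \tfrac{11}{8}y^{2} + \tfrac{5}{2}y + \tfrac{51}{88} → \tfrac{11}{8}y^{2} + \tfrac{17}{8}y + \tfrac{3}{4}
  leading term y^{2}: subtract (2)·g_4 from \tfrac{11}{8}y^{2} + \tfrac{17}{8}y + \tfrac{3}{4} → 0
The remainder is 0, so this S-polynomial contributes no new basis element.
This is the inner loop of Buchberger's algorithm — each nonzero remainder becomes a new basis element.

S(g_1, g_4) = -\tfrac{17}{11}xy - \tfrac{6}{11}x + \tfrac{11}{8}y^{2} + \tfrac{3}{8}y; remainder on division = 0.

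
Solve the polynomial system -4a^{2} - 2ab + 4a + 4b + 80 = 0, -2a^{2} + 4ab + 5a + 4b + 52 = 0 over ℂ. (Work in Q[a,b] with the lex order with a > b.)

{(-4, 0), (49/20 - 3*sqrt(329)/20, -183/20 - 9*sqrt(329)/20), (49/20 + 3*sqrt(329)/20, -183/20 + 9*sqrt(329)/20)}

Compute a lex Gröbner basis by Buchberger's algorithm.
f_1 = -4a^{2} - 2ab + 4a + 4b + 80, LT = a^{2}.
f_2 = -2a^{2} + 4ab + 5a + 4b + 52, LT = a^{2}.

S(f_1,f_2): lcm = a^{2}. S = \tfrac{5}{2}ab + \tfrac{3}{2}a + b + 6.
  leading term ab: no divisor's leading term divides it; move \tfrac{5}{2}ab to the remainder.
  leading term a: no divisor's leading term divides it; move \tfrac{3}{2}a to the remainder.
  leading term b: no divisor's leading term divides it; move b to the remainder.
  leading term 1: no divisor's leading term divides it; move 6 to the remainder.
  remainder \tfrac{5}{2}ab + \tfrac{3}{2}a + b + 6 ≠ 0; add h_3 = \tfrac{5}{2}ab + \tfrac{3}{2}a + b + 6 to the basis.

S(f_1,h_3): lcm = a^{2}b. S = -\tfrac{3}{5}a^{2} + \tfrac{1}{2}ab^{2} - \tfrac{7}{5}ab - \tfrac{12}{5}a - b^{2} - 20b.
  leading term a^{2}: subtract (\tfrac{3}{20})·f_1 from -\tfrac{3}{5}a^{2} + \tfrac{1}{2}ab^{2} - \tfrac{7}{5}ab - \tfrac{12}{5}a - b^{2} - 20b → \tfrac{1}{2}ab^{2} - \tfrac{11}{10}ab - 3a - b^{2} - \tfrac{103}{5}b - 12
  leading term ab^{2}: subtract (\tfrac{1}{5}b)·h_3 from \tfrac{1}{2}ab^{2} - \tfrac{11}{10}ab - 3a - b^{2} - \tfrac{103}{5}b - 12 → -\tfrac{7}{5}ab - 3a - \tfrac{6}{5}b^{2} - \tfrac{109}{5}b - 12
  leading term ab: subtract (-\tfrac{14}{25})·h_3 from -\tfrac{7}{5}ab - 3a - \tfrac{6}{5}b^{2} - \tfrac{109}{5}b - 12 → -\tfrac{54}{25}a - \tfrac{6}{5}b^{2} - \tfrac{531}{25}b - \tfrac{216}{25}
  leading term a: no divisor's leading term divides it; move -\tfrac{54}{25}a to the remainder.
  leading term b^{2}: no divisor's leading term divides it; move -\tfrac{6}{5}b^{2} to the remainder.
  leading term b: no divisor's leading term divides it; move -\tfrac{531}{25}b to the remainder.
  leading term 1: no divisor's leading term divides it; move -\tfrac{216}{25} to the remainder.
  remainder -\tfrac{54}{25}a - \tfrac{6}{5}b^{2} - \tfrac{531}{25}b - \tfrac{216}{25} ≠ 0; add h_4 = -\tfrac{54}{25}a - \tfrac{6}{5}b^{2} - \tfrac{531}{25}b - \tfrac{216}{25} to the basis.

S(f_2,h_3): lcm = a^{2}b. S = -\tfrac{3}{5}a^{2} - 2ab^{2} - \tfrac{29}{10}ab - \tfrac{12}{5}a - 2b^{2} - 26b.
  leading term a^{2}: subtract (\tfrac{3}{20})·f_1 from -\tfrac{3}{5}a^{2} - 2ab^{2} - \tfrac{29}{10}ab - \tfrac{12}{5}a - 2b^{2} - 26b → -2ab^{2} - \tfrac{13}{5}ab - 3a - 2b^{2} - \tfrac{133}{5}b - 12
  leading term ab^{2}: subtract (-\tfrac{4}{5}b)·h_3 from -2ab^{2} - \tfrac{13}{5}ab - 3a - 2b^{2} - \tfrac{133}{5}b - 12 → -\tfrac{7}{5}ab - 3a - \tfrac{6}{5}b^{2} - \tfrac{109}{5}b - 12
  leading term ab: subtract (-\tfrac{14}{25})·h_3 from -\tfrac{7}{5}ab - 3a - \tfrac{6}{5}b^{2} - \tfrac{109}{5}b - 12 → -\tfrac{54}{25}a - \tfrac{6}{5}b^{2} - \tfrac{531}{25}b - \tfrac{216}{25}
  leading term a: subtract (1)·h_4 from -\tfrac{54}{25}a - \tfrac{6}{5}b^{2} - \tfrac{531}{25}b - \tfrac{216}{25} → 0
  remainder 0.

S(f_1,h_4): lcm = a^{2}. S = -\tfrac{5}{9}ab^{2} - \tfrac{28}{3}ab - 5a - b - 20.
  leading term ab^{2}: subtract (-\tfrac{2}{9}b)·h_3 from -\tfrac{5}{9}ab^{2} - \tfrac{28}{3}ab - 5a - b - 20 → -9ab - 5a + \tfrac{2}{9}b^{2} + \tfrac{1}{3}b - 20
  leading term ab: subtract (-\tfrac{18}{5})·h_3 from -9ab - 5a + \tfrac{2}{9}b^{2} + \tfrac{1}{3}b - 20 → \tfrac{2}{5}a + \tfrac{2}{9}b^{2} + \tfrac{59}{15}b + \tfrac{8}{5}
  leading term a: subtract (-\tfrac{5}{27})·h_4 from \tfrac{2}{5}a + \tfrac{2}{9}b^{2} + \tfrac{59}{15}b + \tfrac{8}{5} → 0
  remainder 0.

S(f_2,h_4): lcm = a^{2}. S = -\tfrac{5}{9}ab^{2} - \tfrac{71}{6}ab - \tfrac{13}{2}a - 2b - 26.
  leading term ab^{2}: subtract (-\tfrac{2}{9}b)·h_3 from -\tfrac{5}{9}ab^{2} - \tfrac{71}{6}ab - \tfrac{13}{2}a - 2b - 26 → -\tfrac{23}{2}ab - \tfrac{13}{2}a + \tfrac{2}{9}b^{2} - \tfrac{2}{3}b - 26
  leading term ab: subtract (-\tfrac{23}{5})·h_3 from -\tfrac{23}{2}ab - \tfrac{13}{2}a + \tfrac{2}{9}b^{2} - \tfrac{2}{3}b - 26 → \tfrac{2}{5}a + \tfrac{2}{9}b^{2} + \tfrac{59}{15}b + \tfrac{8}{5}
  leading term a: subtract (-\tfrac{5}{27})·h_4 from \tfrac{2}{5}a + \tfrac{2}{9}b^{2} + \tfrac{59}{15}b + \tfrac{8}{5} → 0
  remainder 0.

S(h_3,h_4): lcm = ab. S = \tfrac{3}{5}a - \tfrac{5}{9}b^{3} - \tfrac{59}{6}b^{2} - \tfrac{18}{5}b + \tfrac{12}{5}.
  leading term a: subtract (-\tfrac{5}{18})·h_4 from \tfrac{3}{5}a - \tfrac{5}{9}b^{3} - \tfrac{59}{6}b^{2} - \tfrac{18}{5}b + \tfrac{12}{5} → -\tfrac{5}{9}b^{3} - \tfrac{61}{6}b^{2} - \tfrac{19}{2}b
  leading term b^{3}: no divisor's leading term divides it; move -\tfrac{5}{9}b^{3} to the remainder.
  leading term b^{2}: no divisor's leading term divides it; move -\tfrac{61}{6}b^{2} to the remainder.
  leading term b: no divisor's leading term divides it; move -\tfrac{19}{2}b to the remainder.
  remainder -\tfrac{5}{9}b^{3} - \tfrac{61}{6}b^{2} - \tfrac{19}{2}b ≠ 0; add h_5 = -\tfrac{5}{9}b^{3} - \tfrac{61}{6}b^{2} - \tfrac{19}{2}b to the basis.

S(f_1,h_5): leading monomials are coprime, so the S-polynomial reduces to 0 (Buchberger's first criterion).
S(f_2,h_5): leading monomials are coprime, so the S-polynomial reduces to 0 (Buchberger's first criterion).
S(h_3,h_5): lcm = ab^{3}. S = -\tfrac{177}{10}ab^{2} - \tfrac{171}{10}ab + \tfrac{2}{5}b^{3} + \tfrac{12}{5}b^{2}.
  leading term ab^{2}: subtract (-\tfrac{177}{25}b)·h_3 from -\tfrac{177}{10}ab^{2} - \tfrac{171}{10}ab + \tfrac{2}{5}b^{3} + \tfrac{12}{5}b^{2} → -\tfrac{162}{25}ab + \tfrac{2}{5}b^{3} + \tfrac{237}{25}b^{2} + \tfrac{1062}{25}b
  leading term ab: subtract (-\tfrac{324}{125})·h_3 from -\tfrac{162}{25}ab + \tfrac{2}{5}b^{3} + \tfrac{237}{25}b^{2} + \tfrac{1062}{25}b → \tfrac{486}{125}a + \tfrac{2}{5}b^{3} + \tfrac{237}{25}b^{2} + \tfrac{5634}{125}b + \tfrac{1944}{125}
  leading term a: subtract (-\tfrac{9}{5})·h_4 from \tfrac{486}{125}a + \tfrac{2}{5}b^{3} + \tfrac{237}{25}b^{2} + \tfrac{5634}{125}b + \tfrac{1944}{125} → \tfrac{2}{5}b^{3} + \tfrac{183}{25}b^{2} + \tfrac{171}{25}b
  leading term b^{3}: subtract (-\tfrac{18}{25})·h_5 from \tfrac{2}{5}b^{3} + \tfrac{183}{25}b^{2} + \tfrac{171}{25}b → 0
  remainder 0.

S(h_4,h_5): leading monomials are coprime, so the S-polynomial reduces to 0 (Buchberger's first criterion).
Every S-polynomial of the final basis reduces to 0, so we have a Gröbner basis.
Inter-reduce: drop elements whose leading term is divisible by another's, tail-reduce, and make monic.
Reduced Gröbner basis: {a + \tfrac{5}{9}b^{2} + \tfrac{59}{6}b + 4, b^{3} + \tfrac{183}{10}b^{2} + \tfrac{171}{10}b}.

Since the basis is lex-ordered, b^{3} + \tfrac{183}{10}b^{2} + \tfrac{171}{10}b is univariate in b. Its roots are {0, -183/20 - 9*sqrt(329)/20, -183/20 + 9*sqrt(329)/20}. Back-substituting each root into the other basis elements fixes the other coordinates.
  b = 0: the earlier basis element becomes a + 4 = 0, giving a = -4 — point (-4, 0).
  b = -183/20 - 9*sqrt(329)/20: the earlier basis element becomes a - 49/20 + 3*sqrt(329)/20 = 0, giving a = 49/20 - 3*sqrt(329)/20 — point (49/20 - 3*sqrt(329)/20, -183/20 - 9*sqrt(329)/20).
  b = -183/20 + 9*sqrt(329)/20: the earlier basis element becomes a - 3*sqrt(329)/20 - 49/20 = 0, giving a = 49/20 + 3*sqrt(329)/20 — point (49/20 + 3*sqrt(329)/20, -183/20 + 9*sqrt(329)/20).
Substituting each solution back into the original system confirms all equations vanish.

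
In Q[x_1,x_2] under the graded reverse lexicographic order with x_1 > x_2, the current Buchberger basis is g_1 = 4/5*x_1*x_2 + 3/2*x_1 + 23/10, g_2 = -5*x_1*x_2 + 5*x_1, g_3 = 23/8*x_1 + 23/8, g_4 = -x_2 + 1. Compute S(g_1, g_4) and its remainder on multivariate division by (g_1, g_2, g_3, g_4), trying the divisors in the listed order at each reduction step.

S(g_1, g_4) = 23/8*x_1 + 23/8; remainder on division = 0.

lcm(LM(g_1), LM(g_4)) = x_1*x_2.
S = (lcm/LT(g_1))·g_1 − (lcm/LT(g_4))·g_4 = 23/8*x_1 + 23/8.
Reduce S modulo (g_1, g_2, g_3, g_4) in that order:
  leading term x_1: subtract (1)·g_3 from 23/8*x_1 + 23/8 → 0
The remainder is 0, so this S-polynomial contributes no new basis element.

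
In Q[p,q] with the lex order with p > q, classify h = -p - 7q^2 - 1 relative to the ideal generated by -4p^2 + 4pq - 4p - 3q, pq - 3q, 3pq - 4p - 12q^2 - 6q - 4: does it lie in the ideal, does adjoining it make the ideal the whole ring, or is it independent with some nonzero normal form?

-p - 7q^2 - 1 lies in I (it reduces to 0).

First compute the reduced Gröbner basis of I by Buchberger's algorithm.
f_1 = -4p^2 + 4pq - 4p - 3q, LT = p^2.
f_2 = pq - 3q, LT = pq.
f_3 = 3pq - 4p - 12q^2 - 6q - 4, LT = pq.

S(f_1,f_2): lcm = p^2q. S = -pq^2 + 4pq + 3/4q^2.
  leading term pq^2: subtract (-q)·f_2 from -pq^2 + 4pq + 3/4q^2 → 4pq - 9/4q^2
  leading term pq: subtract (4)·f_2 from 4pq - 9/4q^2 → -9/4q^2 + 12q
  leading term q^2: no divisor's leading term divides it; move -9/4q^2 to the remainder.
  leading term q: no divisor's leading term divides it; move 12q to the remainder.
  remainder -9/4q^2 + 12q ≠ 0; add k_4 = -9/4q^2 + 12q to the basis.

S(f_1,f_3): lcm = p^2q. S = 4/3p^2 + 3pq^2 + 3pq + 4/3p + 3/4q^2.
  leading term p^2: subtract (-1/3)·f_1 from 4/3p^2 + 3pq^2 + 3pq + 4/3p + 3/4q^2 → 3pq^2 + 13/3pq + 3/4q^2 - q
  leading term pq^2: subtract (3q)·f_2 from 3pq^2 + 13/3pq + 3/4q^2 - q → 13/3pq + 39/4q^2 - q
  leading term pq: subtract (13/3)·f_2 from 13/3pq + 39/4q^2 - q → 39/4q^2 + 12q
  leading term q^2: subtract (-13/3)·k_4 from 39/4q^2 + 12q → 64q
  leading term q: no divisor's leading term divides it; move 64q to the remainder.
  remainder 64q ≠ 0; add k_5 = 64q to the basis.

S(f_2,f_3): lcm = pq. S = 4/3p + 4q^2 - q + 4/3.
  leading term p: no divisor's leading term divides it; move 4/3p to the remainder.
  leading term q^2: subtract (-16/9)·k_4 from 4q^2 - q + 4/3 → 61/3q + 4/3
  leading term q: subtract (61/192)·k_5 from 61/3q + 4/3 → 4/3
  leading term 1: no divisor's leading term divides it; move 4/3 to the remainder.
  remainder 4/3p + 4/3 ≠ 0; add k_6 = 4/3p + 4/3 to the basis.

The other S-polynomials (S(f_1,k_4), S(f_2,k_4), S(f_3,k_4), S(f_1,k_5), S(f_2,k_5), S(f_3,k_5), S(k_4,k_5), S(f_1,k_6), S(f_2,k_6), S(f_3,k_6), S(k_4,k_6), S(k_5,k_6)) all reduce to 0 modulo the current basis, so we have a Gröbner basis.
Inter-reduce: drop elements whose leading term is divisible by another's, tail-reduce, and make monic.
Reduced Gröbner basis: {p + 1, q}.
Label its elements g_1 = p + 1, g_2 = q.

Reduce h = -p - 7q^2 - 1 modulo G:
  leading term p: subtract (-1)·g_1 from -p - 7q^2 - 1 → -7q^2
  leading term q^2: subtract (-7q)·g_2 from -7q^2 → 0
  normal form = 0.
Since the normal form is 0, h ∈ I.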